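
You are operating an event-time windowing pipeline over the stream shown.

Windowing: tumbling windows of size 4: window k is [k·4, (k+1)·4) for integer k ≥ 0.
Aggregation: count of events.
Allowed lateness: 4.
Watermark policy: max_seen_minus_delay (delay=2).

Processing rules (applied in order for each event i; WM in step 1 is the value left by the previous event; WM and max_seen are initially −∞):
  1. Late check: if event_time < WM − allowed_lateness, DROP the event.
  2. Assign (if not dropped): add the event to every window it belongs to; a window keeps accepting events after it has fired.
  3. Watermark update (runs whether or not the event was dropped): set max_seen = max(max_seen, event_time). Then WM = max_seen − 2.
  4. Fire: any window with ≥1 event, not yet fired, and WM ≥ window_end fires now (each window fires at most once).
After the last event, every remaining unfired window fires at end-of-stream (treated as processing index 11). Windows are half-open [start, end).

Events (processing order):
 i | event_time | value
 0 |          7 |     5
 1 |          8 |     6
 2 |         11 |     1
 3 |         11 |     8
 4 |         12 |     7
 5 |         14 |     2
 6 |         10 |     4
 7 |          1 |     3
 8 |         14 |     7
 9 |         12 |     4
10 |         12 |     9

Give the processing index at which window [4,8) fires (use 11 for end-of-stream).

i=0 t=7 v=5: → [4,8); WM=5
i=1 t=8 v=6: → [8,12); WM=6
i=2 t=11 v=1: → [8,12); WM=9; [4,8) fires=1
i=3 t=11 v=8: → [8,12); WM=9
i=4 t=12 v=7: → [12,16); WM=10
i=5 t=14 v=2: → [12,16); WM=12; [8,12) fires=3
i=6 t=10 v=4: → [8,12); WM=12
i=7 t=1 v=3: DROP (t<12-4); WM=12
i=8 t=14 v=7: → [12,16); WM=12
i=9 t=12 v=4: → [12,16); WM=12
i=10 t=12 v=9: → [12,16); WM=12

2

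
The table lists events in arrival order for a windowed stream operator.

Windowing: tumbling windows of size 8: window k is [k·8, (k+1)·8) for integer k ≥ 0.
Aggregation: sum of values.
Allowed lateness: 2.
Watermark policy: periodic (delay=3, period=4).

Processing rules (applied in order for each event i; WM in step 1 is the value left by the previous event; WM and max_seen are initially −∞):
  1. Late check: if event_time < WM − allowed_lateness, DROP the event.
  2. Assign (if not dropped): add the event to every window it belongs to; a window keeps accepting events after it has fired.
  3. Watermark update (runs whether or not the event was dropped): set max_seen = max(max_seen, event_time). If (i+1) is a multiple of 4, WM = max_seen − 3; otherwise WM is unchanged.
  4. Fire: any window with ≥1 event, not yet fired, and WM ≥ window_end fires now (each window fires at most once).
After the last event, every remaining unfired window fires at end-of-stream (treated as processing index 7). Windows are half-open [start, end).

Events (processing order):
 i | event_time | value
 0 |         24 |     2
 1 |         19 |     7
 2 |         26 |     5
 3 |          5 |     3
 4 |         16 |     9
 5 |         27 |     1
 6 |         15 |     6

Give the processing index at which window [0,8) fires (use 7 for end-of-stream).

i=0 t=24 v=2: → [24,32); WM=−∞
i=1 t=19 v=7: → [16,24); WM=−∞
i=2 t=26 v=5: → [24,32); WM=−∞
i=3 t=5 v=3: → [0,8); WM=23; [0,8) fires=3
i=4 t=16 v=9: DROP (t<23-2); WM=23
i=5 t=27 v=1: → [24,32); WM=23
i=6 t=15 v=6: DROP (t<23-2); WM=23

3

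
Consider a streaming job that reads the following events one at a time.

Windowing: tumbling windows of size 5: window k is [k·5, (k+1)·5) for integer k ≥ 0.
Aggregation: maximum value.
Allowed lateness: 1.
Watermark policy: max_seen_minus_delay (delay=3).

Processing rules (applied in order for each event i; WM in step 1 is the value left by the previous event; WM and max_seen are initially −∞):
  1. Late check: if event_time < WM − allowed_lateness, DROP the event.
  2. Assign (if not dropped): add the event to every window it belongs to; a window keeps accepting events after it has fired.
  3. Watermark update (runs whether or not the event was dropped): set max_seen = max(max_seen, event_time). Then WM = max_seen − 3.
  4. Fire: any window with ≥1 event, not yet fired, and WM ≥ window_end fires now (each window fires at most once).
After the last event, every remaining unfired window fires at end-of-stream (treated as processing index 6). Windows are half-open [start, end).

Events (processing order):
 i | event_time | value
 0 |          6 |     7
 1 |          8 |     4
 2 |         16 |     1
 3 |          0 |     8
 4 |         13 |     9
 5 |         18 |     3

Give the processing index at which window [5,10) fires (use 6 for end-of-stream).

i=0 t=6 v=7: → [5,10); WM=3
i=1 t=8 v=4: → [5,10); WM=5
i=2 t=16 v=1: → [15,20); WM=13; [5,10) fires=7
i=3 t=0 v=8: DROP (t<13-1); WM=13
i=4 t=13 v=9: → [10,15); WM=13
i=5 t=18 v=3: → [15,20); WM=15; [10,15) fires=9

2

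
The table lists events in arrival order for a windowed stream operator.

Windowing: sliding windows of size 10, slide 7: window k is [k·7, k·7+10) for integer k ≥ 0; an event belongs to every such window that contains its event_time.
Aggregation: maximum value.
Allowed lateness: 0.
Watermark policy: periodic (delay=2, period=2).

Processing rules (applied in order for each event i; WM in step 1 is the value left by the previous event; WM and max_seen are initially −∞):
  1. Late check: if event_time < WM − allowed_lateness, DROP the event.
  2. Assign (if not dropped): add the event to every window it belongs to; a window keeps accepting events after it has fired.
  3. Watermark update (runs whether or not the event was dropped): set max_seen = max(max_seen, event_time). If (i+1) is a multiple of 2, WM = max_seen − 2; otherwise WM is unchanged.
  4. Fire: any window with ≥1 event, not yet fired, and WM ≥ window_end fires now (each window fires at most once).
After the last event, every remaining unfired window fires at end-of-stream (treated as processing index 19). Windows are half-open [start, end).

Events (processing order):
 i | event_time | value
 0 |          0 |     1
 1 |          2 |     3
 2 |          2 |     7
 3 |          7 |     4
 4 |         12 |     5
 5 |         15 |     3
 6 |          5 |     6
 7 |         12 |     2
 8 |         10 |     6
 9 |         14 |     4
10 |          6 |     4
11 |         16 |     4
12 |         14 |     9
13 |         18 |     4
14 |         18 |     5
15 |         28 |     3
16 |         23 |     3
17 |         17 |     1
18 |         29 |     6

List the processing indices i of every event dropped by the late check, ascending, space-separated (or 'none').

6 7 8 10 16 17

i=0 t=0 v=1: → [0,10); WM=−∞
i=1 t=2 v=3: → [0,10); WM=0
i=2 t=2 v=7: → [0,10); WM=0
i=3 t=7 v=4: → [7,17),[0,10); WM=5
i=4 t=12 v=5: → [7,17); WM=5
i=5 t=15 v=3: → [14,24),[7,17); WM=13; [0,10) fires=7
i=6 t=5 v=6: DROP (t<13-0); WM=13
i=7 t=12 v=2: DROP (t<13-0); WM=13
i=8 t=10 v=6: DROP (t<13-0); WM=13
i=9 t=14 v=4: → [14,24),[7,17); WM=13
i=10 t=6 v=4: DROP (t<13-0); WM=13
i=11 t=16 v=4: → [14,24),[7,17); WM=14
i=12 t=14 v=9: → [14,24),[7,17); WM=14
i=13 t=18 v=4: → [14,24); WM=16
i=14 t=18 v=5: → [14,24); WM=16
i=15 t=28 v=3: → [28,38),[21,31); WM=26; [7,17) fires=9 [14,24) fires=9
i=16 t=23 v=3: DROP (t<26-0); WM=26
i=17 t=17 v=1: DROP (t<26-0); WM=26
i=18 t=29 v=6: → [28,38),[21,31); WM=26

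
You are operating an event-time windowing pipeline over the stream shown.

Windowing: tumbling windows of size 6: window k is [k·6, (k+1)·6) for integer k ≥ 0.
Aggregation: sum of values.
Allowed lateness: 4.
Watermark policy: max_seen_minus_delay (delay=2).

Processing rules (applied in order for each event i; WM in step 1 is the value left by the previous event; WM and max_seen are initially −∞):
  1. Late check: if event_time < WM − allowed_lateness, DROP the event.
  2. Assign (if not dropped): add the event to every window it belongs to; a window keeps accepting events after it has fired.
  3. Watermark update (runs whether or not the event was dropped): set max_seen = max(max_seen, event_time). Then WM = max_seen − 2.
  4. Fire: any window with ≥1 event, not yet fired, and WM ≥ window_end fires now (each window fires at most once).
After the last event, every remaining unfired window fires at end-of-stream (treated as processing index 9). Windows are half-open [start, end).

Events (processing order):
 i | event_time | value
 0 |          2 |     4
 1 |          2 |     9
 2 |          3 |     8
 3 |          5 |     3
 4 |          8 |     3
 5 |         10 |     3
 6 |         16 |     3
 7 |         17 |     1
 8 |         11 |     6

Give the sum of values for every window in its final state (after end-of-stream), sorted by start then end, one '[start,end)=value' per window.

i=0 t=2 v=4: → [0,6); WM=0
i=1 t=2 v=9: → [0,6); WM=0
i=2 t=3 v=8: → [0,6); WM=1
i=3 t=5 v=3: → [0,6); WM=3
i=4 t=8 v=3: → [6,12); WM=6; [0,6) fires=24
i=5 t=10 v=3: → [6,12); WM=8
i=6 t=16 v=3: → [12,18); WM=14; [6,12) fires=6
i=7 t=17 v=1: → [12,18); WM=15
i=8 t=11 v=6: → [6,12); WM=15

[0,6)=24 [6,12)=12 [12,18)=4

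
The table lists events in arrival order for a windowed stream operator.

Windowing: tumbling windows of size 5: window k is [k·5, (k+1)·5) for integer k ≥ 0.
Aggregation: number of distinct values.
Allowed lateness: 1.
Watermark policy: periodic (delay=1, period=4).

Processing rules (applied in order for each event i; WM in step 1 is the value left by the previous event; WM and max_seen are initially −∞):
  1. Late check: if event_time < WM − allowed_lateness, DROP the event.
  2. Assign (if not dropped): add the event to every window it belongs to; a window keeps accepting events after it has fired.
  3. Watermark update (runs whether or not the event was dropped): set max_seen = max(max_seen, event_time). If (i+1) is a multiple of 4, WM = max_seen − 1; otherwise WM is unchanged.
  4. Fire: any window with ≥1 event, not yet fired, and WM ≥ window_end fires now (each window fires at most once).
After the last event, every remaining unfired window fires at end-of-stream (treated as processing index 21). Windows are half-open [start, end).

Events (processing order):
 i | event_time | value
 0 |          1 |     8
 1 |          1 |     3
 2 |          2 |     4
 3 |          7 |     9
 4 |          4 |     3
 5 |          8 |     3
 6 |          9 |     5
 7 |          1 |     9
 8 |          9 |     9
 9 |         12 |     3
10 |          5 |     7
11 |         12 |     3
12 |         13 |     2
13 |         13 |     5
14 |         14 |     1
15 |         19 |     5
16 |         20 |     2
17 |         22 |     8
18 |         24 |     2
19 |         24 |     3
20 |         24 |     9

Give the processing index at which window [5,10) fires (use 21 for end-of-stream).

11

i=0 t=1 v=8: → [0,5); WM=−∞
i=1 t=1 v=3: → [0,5); WM=−∞
i=2 t=2 v=4: → [0,5); WM=−∞
i=3 t=7 v=9: → [5,10); WM=6; [0,5) fires=3
i=4 t=4 v=3: DROP (t<6-1); WM=6
i=5 t=8 v=3: → [5,10); WM=6
i=6 t=9 v=5: → [5,10); WM=6
i=7 t=1 v=9: DROP (t<6-1); WM=8
i=8 t=9 v=9: → [5,10); WM=8
i=9 t=12 v=3: → [10,15); WM=8
i=10 t=5 v=7: DROP (t<8-1); WM=8
i=11 t=12 v=3: → [10,15); WM=11; [5,10) fires=3
i=12 t=13 v=2: → [10,15); WM=11
i=13 t=13 v=5: → [10,15); WM=11
i=14 t=14 v=1: → [10,15); WM=11
i=15 t=19 v=5: → [15,20); WM=18; [10,15) fires=4
i=16 t=20 v=2: → [20,25); WM=18
i=17 t=22 v=8: → [20,25); WM=18
i=18 t=24 v=2: → [20,25); WM=18
i=19 t=24 v=3: → [20,25); WM=23; [15,20) fires=1
i=20 t=24 v=9: → [20,25); WM=23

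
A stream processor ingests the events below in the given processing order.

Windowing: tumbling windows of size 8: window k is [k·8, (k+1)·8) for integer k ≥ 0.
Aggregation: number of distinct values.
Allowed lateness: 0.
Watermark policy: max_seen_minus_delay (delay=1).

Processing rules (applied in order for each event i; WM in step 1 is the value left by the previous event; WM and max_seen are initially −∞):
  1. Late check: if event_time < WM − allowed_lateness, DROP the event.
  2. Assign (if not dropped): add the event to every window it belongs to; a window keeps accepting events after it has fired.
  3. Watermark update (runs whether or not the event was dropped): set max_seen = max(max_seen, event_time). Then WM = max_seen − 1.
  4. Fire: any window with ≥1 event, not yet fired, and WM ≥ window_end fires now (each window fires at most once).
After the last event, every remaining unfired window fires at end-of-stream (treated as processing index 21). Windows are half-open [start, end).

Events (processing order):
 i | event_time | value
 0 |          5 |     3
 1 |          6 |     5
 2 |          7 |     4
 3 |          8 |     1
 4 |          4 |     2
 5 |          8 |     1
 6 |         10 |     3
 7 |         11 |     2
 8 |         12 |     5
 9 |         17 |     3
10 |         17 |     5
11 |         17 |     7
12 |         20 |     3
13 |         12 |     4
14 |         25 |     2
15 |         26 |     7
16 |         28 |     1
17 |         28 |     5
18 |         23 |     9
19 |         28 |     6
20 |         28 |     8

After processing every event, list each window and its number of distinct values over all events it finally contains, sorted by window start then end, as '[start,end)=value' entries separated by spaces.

i=0 t=5 v=3: → [0,8); WM=4
i=1 t=6 v=5: → [0,8); WM=5
i=2 t=7 v=4: → [0,8); WM=6
i=3 t=8 v=1: → [8,16); WM=7
i=4 t=4 v=2: DROP (t<7-0); WM=7
i=5 t=8 v=1: → [8,16); WM=7
i=6 t=10 v=3: → [8,16); WM=9; [0,8) fires=3
i=7 t=11 v=2: → [8,16); WM=10
i=8 t=12 v=5: → [8,16); WM=11
i=9 t=17 v=3: → [16,24); WM=16; [8,16) fires=4
i=10 t=17 v=5: → [16,24); WM=16
i=11 t=17 v=7: → [16,24); WM=16
i=12 t=20 v=3: → [16,24); WM=19
i=13 t=12 v=4: DROP (t<19-0); WM=19
i=14 t=25 v=2: → [24,32); WM=24; [16,24) fires=3
i=15 t=26 v=7: → [24,32); WM=25
i=16 t=28 v=1: → [24,32); WM=27
i=17 t=28 v=5: → [24,32); WM=27
i=18 t=23 v=9: DROP (t<27-0); WM=27
i=19 t=28 v=6: → [24,32); WM=27
i=20 t=28 v=8: → [24,32); WM=27

[0,8)=3 [8,16)=4 [16,24)=3 [24,32)=6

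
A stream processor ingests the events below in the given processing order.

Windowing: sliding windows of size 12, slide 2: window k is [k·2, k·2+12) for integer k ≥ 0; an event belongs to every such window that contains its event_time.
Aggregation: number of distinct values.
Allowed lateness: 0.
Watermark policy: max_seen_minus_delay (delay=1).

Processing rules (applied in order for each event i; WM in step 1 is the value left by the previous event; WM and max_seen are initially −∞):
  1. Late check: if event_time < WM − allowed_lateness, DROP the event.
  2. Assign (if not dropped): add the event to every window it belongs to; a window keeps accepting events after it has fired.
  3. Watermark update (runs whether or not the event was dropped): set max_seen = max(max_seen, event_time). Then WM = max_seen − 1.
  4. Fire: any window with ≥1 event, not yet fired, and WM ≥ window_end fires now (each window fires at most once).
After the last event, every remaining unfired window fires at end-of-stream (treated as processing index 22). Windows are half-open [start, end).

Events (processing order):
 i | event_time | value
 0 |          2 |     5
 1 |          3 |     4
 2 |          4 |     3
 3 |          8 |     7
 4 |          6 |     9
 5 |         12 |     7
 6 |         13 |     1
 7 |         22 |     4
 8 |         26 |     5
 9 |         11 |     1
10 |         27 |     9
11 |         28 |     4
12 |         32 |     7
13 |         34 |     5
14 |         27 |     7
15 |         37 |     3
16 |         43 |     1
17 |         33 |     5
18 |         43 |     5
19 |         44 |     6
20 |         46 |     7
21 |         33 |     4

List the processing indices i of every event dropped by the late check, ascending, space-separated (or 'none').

4 9 14 17 21

i=0 t=2 v=5: → [2,14),[0,12); WM=1
i=1 t=3 v=4: → [2,14),[0,12); WM=2
i=2 t=4 v=3: → [4,16),[2,14),[0,12); WM=3
i=3 t=8 v=7: → [8,20),[6,18),[4,16),[2,14),[0,12); WM=7
i=4 t=6 v=9: DROP (t<7-0); WM=7
i=5 t=12 v=7: → [12,24),[10,22),[8,20),[6,18),[4,16),[2,14); WM=11
i=6 t=13 v=1: → [12,24),[10,22),[8,20),[6,18),[4,16),[2,14); WM=12; [0,12) fires=4
i=7 t=22 v=4: → [22,34),[20,32),[18,30),[16,28),[14,26),[12,24); WM=21; [2,14) fires=5 [4,16) fires=3 [6,18) fires=2 [8,20) fires=2
i=8 t=26 v=5: → [26,38),[24,36),[22,34),[20,32),[18,30),[16,28); WM=25; [10,22) fires=2 [12,24) fires=3
i=9 t=11 v=1: DROP (t<25-0); WM=25
i=10 t=27 v=9: → [26,38),[24,36),[22,34),[20,32),[18,30),[16,28); WM=26; [14,26) fires=1
i=11 t=28 v=4: → [28,40),[26,38),[24,36),[22,34),[20,32),[18,30); WM=27
i=12 t=32 v=7: → [32,44),[30,42),[28,40),[26,38),[24,36),[22,34); WM=31; [16,28) fires=3 [18,30) fires=3
i=13 t=34 v=5: → [34,46),[32,44),[30,42),[28,40),[26,38),[24,36); WM=33; [20,32) fires=3
i=14 t=27 v=7: DROP (t<33-0); WM=33
i=15 t=37 v=3: → [36,48),[34,46),[32,44),[30,42),[28,40),[26,38); WM=36; [22,34) fires=4 [24,36) fires=4
i=16 t=43 v=1: → [42,54),[40,52),[38,50),[36,48),[34,46),[32,44); WM=42; [26,38) fires=5 [28,40) fires=4 [30,42) fires=3
i=17 t=33 v=5: DROP (t<42-0); WM=42
i=18 t=43 v=5: → [42,54),[40,52),[38,50),[36,48),[34,46),[32,44); WM=42
i=19 t=44 v=6: → [44,56),[42,54),[40,52),[38,50),[36,48),[34,46); WM=43
i=20 t=46 v=7: → [46,58),[44,56),[42,54),[40,52),[38,50),[36,48); WM=45; [32,44) fires=4
i=21 t=33 v=4: DROP (t<45-0); WM=45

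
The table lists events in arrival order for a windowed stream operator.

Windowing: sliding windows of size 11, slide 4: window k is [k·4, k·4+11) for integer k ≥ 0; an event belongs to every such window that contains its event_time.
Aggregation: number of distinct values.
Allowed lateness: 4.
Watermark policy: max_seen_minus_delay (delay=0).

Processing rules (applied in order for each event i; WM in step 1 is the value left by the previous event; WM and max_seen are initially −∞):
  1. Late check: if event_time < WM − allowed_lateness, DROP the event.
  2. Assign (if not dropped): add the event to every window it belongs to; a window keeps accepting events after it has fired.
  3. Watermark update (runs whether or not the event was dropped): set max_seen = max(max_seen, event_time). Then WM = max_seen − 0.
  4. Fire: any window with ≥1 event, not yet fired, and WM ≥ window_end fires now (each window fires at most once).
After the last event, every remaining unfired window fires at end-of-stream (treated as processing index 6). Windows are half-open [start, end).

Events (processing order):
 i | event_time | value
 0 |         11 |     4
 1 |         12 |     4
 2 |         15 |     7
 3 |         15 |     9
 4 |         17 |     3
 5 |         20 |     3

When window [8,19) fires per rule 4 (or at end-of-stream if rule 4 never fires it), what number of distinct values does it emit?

4

i=0 t=11 v=4: → [8,19),[4,15); WM=11
i=1 t=12 v=4: → [12,23),[8,19),[4,15); WM=12
i=2 t=15 v=7: → [12,23),[8,19); WM=15; [4,15) fires=1
i=3 t=15 v=9: → [12,23),[8,19); WM=15
i=4 t=17 v=3: → [16,27),[12,23),[8,19); WM=17
i=5 t=20 v=3: → [20,31),[16,27),[12,23); WM=20; [8,19) fires=4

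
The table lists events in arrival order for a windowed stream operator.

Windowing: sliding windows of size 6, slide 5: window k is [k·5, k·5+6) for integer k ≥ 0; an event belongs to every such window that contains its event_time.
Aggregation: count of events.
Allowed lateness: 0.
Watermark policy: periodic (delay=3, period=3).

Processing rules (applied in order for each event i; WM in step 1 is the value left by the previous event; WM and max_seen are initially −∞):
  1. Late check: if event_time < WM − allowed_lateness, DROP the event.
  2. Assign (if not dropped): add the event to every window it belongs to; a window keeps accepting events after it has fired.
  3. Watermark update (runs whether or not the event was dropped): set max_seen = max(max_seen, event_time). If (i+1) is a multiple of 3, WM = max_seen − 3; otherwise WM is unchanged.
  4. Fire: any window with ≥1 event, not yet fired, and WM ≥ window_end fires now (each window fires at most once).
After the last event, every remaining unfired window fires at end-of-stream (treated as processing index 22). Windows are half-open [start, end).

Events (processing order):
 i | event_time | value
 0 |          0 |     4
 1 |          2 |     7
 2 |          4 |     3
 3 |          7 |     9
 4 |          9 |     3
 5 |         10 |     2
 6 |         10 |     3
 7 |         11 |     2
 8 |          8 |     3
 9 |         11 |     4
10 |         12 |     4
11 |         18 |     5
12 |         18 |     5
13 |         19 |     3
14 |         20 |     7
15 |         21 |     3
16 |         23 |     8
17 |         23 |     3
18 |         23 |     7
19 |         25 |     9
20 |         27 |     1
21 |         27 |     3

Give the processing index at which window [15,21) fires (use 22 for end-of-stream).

i=0 t=0 v=4: → [0,6); WM=−∞
i=1 t=2 v=7: → [0,6); WM=−∞
i=2 t=4 v=3: → [0,6); WM=1
i=3 t=7 v=9: → [5,11); WM=1
i=4 t=9 v=3: → [5,11); WM=1
i=5 t=10 v=2: → [10,16),[5,11); WM=7; [0,6) fires=3
i=6 t=10 v=3: → [10,16),[5,11); WM=7
i=7 t=11 v=2: → [10,16); WM=7
i=8 t=8 v=3: → [5,11); WM=8
i=9 t=11 v=4: → [10,16); WM=8
i=10 t=12 v=4: → [10,16); WM=8
i=11 t=18 v=5: → [15,21); WM=15; [5,11) fires=5
i=12 t=18 v=5: → [15,21); WM=15
i=13 t=19 v=3: → [15,21); WM=15
i=14 t=20 v=7: → [20,26),[15,21); WM=17; [10,16) fires=5
i=15 t=21 v=3: → [20,26); WM=17
i=16 t=23 v=8: → [20,26); WM=17
i=17 t=23 v=3: → [20,26); WM=20
i=18 t=23 v=7: → [20,26); WM=20
i=19 t=25 v=9: → [25,31),[20,26); WM=20
i=20 t=27 v=1: → [25,31); WM=24; [15,21) fires=4
i=21 t=27 v=3: → [25,31); WM=24

20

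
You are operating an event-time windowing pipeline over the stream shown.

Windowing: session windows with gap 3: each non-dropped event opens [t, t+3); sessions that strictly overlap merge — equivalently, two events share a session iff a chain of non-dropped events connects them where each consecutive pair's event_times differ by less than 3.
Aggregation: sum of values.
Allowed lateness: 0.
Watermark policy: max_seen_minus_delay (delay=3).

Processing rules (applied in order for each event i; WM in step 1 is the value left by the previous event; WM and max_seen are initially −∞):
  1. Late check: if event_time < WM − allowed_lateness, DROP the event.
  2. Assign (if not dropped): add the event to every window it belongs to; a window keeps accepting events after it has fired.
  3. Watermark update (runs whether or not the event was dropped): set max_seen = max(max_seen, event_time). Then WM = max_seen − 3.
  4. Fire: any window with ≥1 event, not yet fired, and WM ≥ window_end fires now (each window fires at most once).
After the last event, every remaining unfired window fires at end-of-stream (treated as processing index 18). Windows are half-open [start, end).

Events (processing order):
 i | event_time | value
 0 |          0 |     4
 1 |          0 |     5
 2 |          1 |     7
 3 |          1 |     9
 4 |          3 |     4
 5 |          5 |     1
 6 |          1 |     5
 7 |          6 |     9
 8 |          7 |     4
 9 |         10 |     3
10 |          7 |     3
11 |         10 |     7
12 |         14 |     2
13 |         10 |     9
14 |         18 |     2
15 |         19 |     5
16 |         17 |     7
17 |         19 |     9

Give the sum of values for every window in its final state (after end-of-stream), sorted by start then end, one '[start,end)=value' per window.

i=0 t=0 v=4: → [0,3); WM=-3
i=1 t=0 v=5: → [0,3); WM=-3
i=2 t=1 v=7: → [0,4); WM=-2
i=3 t=1 v=9: → [0,4); WM=-2
i=4 t=3 v=4: → [0,6); WM=0
i=5 t=5 v=1: → [0,8); WM=2
i=6 t=1 v=5: DROP (t<2-0); WM=2
i=7 t=6 v=9: → [0,9); WM=3
i=8 t=7 v=4: → [0,10); WM=4
i=9 t=10 v=3: → [10,13); WM=7
i=10 t=7 v=3: → [0,10); WM=7
i=11 t=10 v=7: → [10,13); WM=7
i=12 t=14 v=2: → [14,17); WM=11
i=13 t=10 v=9: DROP (t<11-0); WM=11
i=14 t=18 v=2: → [18,21); WM=15
i=15 t=19 v=5: → [18,22); WM=16
i=16 t=17 v=7: → [17,22); WM=16
i=17 t=19 v=9: → [17,22); WM=16

[0,10)=46 [10,13)=10 [14,17)=2 [17,22)=23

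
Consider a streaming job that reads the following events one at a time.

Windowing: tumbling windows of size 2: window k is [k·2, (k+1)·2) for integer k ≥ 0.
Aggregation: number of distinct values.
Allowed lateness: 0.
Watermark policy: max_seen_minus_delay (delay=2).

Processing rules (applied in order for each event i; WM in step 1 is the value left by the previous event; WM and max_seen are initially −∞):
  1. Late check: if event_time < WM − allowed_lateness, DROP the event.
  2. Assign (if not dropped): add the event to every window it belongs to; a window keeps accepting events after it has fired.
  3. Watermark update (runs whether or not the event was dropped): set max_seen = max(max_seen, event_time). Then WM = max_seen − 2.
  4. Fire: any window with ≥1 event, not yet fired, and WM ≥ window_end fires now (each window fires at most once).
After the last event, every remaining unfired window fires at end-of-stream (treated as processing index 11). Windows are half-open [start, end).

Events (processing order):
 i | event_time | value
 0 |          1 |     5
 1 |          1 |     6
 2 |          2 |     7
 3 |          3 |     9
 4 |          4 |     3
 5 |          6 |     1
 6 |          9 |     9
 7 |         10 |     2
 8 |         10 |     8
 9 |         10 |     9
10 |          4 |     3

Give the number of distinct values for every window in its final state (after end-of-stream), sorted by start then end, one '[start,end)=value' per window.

[0,2)=2 [2,4)=2 [4,6)=1 [6,8)=1 [8,10)=1 [10,12)=3

i=0 t=1 v=5: → [0,2); WM=-1
i=1 t=1 v=6: → [0,2); WM=-1
i=2 t=2 v=7: → [2,4); WM=0
i=3 t=3 v=9: → [2,4); WM=1
i=4 t=4 v=3: → [4,6); WM=2; [0,2) fires=2
i=5 t=6 v=1: → [6,8); WM=4; [2,4) fires=2
i=6 t=9 v=9: → [8,10); WM=7; [4,6) fires=1
i=7 t=10 v=2: → [10,12); WM=8; [6,8) fires=1
i=8 t=10 v=8: → [10,12); WM=8
i=9 t=10 v=9: → [10,12); WM=8
i=10 t=4 v=3: DROP (t<8-0); WM=8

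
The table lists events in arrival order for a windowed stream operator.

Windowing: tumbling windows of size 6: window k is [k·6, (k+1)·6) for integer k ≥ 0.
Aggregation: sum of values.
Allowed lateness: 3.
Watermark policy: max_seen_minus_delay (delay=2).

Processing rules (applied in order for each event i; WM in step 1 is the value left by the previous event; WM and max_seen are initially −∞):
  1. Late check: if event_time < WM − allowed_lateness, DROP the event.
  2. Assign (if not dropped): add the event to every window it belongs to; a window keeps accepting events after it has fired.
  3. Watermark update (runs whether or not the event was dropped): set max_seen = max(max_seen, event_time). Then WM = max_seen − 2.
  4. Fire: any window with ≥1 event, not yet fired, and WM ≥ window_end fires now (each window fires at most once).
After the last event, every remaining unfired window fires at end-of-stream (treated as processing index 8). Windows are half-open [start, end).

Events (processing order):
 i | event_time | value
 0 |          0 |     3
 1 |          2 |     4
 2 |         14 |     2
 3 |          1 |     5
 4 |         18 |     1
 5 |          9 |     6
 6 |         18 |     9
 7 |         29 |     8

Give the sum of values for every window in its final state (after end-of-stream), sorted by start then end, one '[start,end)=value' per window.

[0,6)=7 [12,18)=2 [18,24)=10 [24,30)=8

i=0 t=0 v=3: → [0,6); WM=-2
i=1 t=2 v=4: → [0,6); WM=0
i=2 t=14 v=2: → [12,18); WM=12; [0,6) fires=7
i=3 t=1 v=5: DROP (t<12-3); WM=12
i=4 t=18 v=1: → [18,24); WM=16
i=5 t=9 v=6: DROP (t<16-3); WM=16
i=6 t=18 v=9: → [18,24); WM=16
i=7 t=29 v=8: → [24,30); WM=27; [12,18) fires=2 [18,24) fires=10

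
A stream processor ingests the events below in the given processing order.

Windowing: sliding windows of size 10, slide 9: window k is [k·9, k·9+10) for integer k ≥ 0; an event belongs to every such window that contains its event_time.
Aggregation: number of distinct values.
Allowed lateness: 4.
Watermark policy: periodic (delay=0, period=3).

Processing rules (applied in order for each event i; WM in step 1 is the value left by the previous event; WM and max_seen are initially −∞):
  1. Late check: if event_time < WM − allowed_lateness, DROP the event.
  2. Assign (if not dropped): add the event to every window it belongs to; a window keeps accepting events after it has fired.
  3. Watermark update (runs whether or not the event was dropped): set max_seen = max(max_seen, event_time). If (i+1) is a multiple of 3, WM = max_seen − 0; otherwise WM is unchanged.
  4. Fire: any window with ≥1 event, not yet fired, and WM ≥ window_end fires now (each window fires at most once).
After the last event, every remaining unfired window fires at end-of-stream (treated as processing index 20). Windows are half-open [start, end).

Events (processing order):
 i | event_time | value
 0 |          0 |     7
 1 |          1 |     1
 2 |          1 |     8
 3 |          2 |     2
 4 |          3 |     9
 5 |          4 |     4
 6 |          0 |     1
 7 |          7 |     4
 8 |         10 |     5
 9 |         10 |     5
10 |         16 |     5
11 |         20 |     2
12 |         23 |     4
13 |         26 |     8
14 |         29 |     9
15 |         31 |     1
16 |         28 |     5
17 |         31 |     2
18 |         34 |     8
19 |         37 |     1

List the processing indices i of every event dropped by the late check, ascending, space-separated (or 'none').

i=0 t=0 v=7: → [0,10); WM=−∞
i=1 t=1 v=1: → [0,10); WM=−∞
i=2 t=1 v=8: → [0,10); WM=1
i=3 t=2 v=2: → [0,10); WM=1
i=4 t=3 v=9: → [0,10); WM=1
i=5 t=4 v=4: → [0,10); WM=4
i=6 t=0 v=1: → [0,10); WM=4
i=7 t=7 v=4: → [0,10); WM=4
i=8 t=10 v=5: → [9,19); WM=10; [0,10) fires=6
i=9 t=10 v=5: → [9,19); WM=10
i=10 t=16 v=5: → [9,19); WM=10
i=11 t=20 v=2: → [18,28); WM=20; [9,19) fires=1
i=12 t=23 v=4: → [18,28); WM=20
i=13 t=26 v=8: → [18,28); WM=20
i=14 t=29 v=9: → [27,37); WM=29; [18,28) fires=3
i=15 t=31 v=1: → [27,37); WM=29
i=16 t=28 v=5: → [27,37); WM=29
i=17 t=31 v=2: → [27,37); WM=31
i=18 t=34 v=8: → [27,37); WM=31
i=19 t=37 v=1: → [36,46); WM=31

none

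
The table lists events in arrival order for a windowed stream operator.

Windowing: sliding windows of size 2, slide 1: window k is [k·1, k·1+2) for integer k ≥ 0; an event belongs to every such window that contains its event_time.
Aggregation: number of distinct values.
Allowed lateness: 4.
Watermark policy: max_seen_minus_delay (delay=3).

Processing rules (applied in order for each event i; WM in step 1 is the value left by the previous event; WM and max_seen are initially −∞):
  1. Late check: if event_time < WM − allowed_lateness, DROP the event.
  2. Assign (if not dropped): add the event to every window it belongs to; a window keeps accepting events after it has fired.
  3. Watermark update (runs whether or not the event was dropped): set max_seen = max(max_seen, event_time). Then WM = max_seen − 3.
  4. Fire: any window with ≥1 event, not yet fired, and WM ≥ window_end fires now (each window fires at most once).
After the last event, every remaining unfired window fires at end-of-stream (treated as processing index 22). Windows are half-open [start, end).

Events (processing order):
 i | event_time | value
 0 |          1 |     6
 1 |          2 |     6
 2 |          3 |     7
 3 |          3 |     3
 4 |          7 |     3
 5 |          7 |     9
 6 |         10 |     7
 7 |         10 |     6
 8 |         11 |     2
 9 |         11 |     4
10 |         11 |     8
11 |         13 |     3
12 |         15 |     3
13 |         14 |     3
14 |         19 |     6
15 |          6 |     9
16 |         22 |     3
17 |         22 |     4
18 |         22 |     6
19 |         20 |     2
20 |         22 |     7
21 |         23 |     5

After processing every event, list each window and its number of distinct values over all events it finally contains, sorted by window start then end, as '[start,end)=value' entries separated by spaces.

[0,2)=1 [1,3)=1 [2,4)=3 [3,5)=2 [6,8)=2 [7,9)=2 [9,11)=2 [10,12)=5 [11,13)=3 [12,14)=1 [13,15)=1 [14,16)=1 [15,17)=1 [18,20)=1 [19,21)=2 [20,22)=1 [21,23)=4 [22,24)=5 [23,25)=1

i=0 t=1 v=6: → [1,3),[0,2); WM=-2
i=1 t=2 v=6: → [2,4),[1,3); WM=-1
i=2 t=3 v=7: → [3,5),[2,4); WM=0
i=3 t=3 v=3: → [3,5),[2,4); WM=0
i=4 t=7 v=3: → [7,9),[6,8); WM=4; [0,2) fires=1 [1,3) fires=1 [2,4) fires=3
i=5 t=7 v=9: → [7,9),[6,8); WM=4
i=6 t=10 v=7: → [10,12),[9,11); WM=7; [3,5) fires=2
i=7 t=10 v=6: → [10,12),[9,11); WM=7
i=8 t=11 v=2: → [11,13),[10,12); WM=8; [6,8) fires=2
i=9 t=11 v=4: → [11,13),[10,12); WM=8
i=10 t=11 v=8: → [11,13),[10,12); WM=8
i=11 t=13 v=3: → [13,15),[12,14); WM=10; [7,9) fires=2
i=12 t=15 v=3: → [15,17),[14,16); WM=12; [9,11) fires=2 [10,12) fires=5
i=13 t=14 v=3: → [14,16),[13,15); WM=12
i=14 t=19 v=6: → [19,21),[18,20); WM=16; [11,13) fires=3 [12,14) fires=1 [13,15) fires=1 [14,16) fires=1
i=15 t=6 v=9: DROP (t<16-4); WM=16
i=16 t=22 v=3: → [22,24),[21,23); WM=19; [15,17) fires=1
i=17 t=22 v=4: → [22,24),[21,23); WM=19
i=18 t=22 v=6: → [22,24),[21,23); WM=19
i=19 t=20 v=2: → [20,22),[19,21); WM=19
i=20 t=22 v=7: → [22,24),[21,23); WM=19
i=21 t=23 v=5: → [23,25),[22,24); WM=20; [18,20) fires=1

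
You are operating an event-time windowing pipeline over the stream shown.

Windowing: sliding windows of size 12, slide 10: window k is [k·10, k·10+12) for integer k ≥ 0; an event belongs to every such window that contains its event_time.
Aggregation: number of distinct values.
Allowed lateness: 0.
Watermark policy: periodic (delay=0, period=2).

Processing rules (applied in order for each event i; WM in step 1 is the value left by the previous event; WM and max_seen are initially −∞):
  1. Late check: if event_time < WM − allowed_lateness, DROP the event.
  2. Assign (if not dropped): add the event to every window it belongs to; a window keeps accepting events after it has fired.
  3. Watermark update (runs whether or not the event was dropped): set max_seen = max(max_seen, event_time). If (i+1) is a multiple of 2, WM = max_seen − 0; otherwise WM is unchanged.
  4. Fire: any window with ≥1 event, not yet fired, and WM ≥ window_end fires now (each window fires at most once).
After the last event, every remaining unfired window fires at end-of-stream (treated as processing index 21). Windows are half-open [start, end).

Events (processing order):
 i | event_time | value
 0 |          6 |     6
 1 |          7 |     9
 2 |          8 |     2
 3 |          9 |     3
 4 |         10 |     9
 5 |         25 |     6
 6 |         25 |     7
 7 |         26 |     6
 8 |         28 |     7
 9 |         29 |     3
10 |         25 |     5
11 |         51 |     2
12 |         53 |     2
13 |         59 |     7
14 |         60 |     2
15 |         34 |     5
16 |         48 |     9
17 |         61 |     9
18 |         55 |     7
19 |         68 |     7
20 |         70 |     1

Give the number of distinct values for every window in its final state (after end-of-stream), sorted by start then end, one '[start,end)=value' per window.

[0,12)=4 [10,22)=1 [20,32)=3 [40,52)=1 [50,62)=3 [60,72)=4 [70,82)=1

i=0 t=6 v=6: → [0,12); WM=−∞
i=1 t=7 v=9: → [0,12); WM=7
i=2 t=8 v=2: → [0,12); WM=7
i=3 t=9 v=3: → [0,12); WM=9
i=4 t=10 v=9: → [10,22),[0,12); WM=9
i=5 t=25 v=6: → [20,32); WM=25; [0,12) fires=4 [10,22) fires=1
i=6 t=25 v=7: → [20,32); WM=25
i=7 t=26 v=6: → [20,32); WM=26
i=8 t=28 v=7: → [20,32); WM=26
i=9 t=29 v=3: → [20,32); WM=29
i=10 t=25 v=5: DROP (t<29-0); WM=29
i=11 t=51 v=2: → [50,62),[40,52); WM=51; [20,32) fires=3
i=12 t=53 v=2: → [50,62); WM=51
i=13 t=59 v=7: → [50,62); WM=59; [40,52) fires=1
i=14 t=60 v=2: → [60,72),[50,62); WM=59
i=15 t=34 v=5: DROP (t<59-0); WM=60
i=16 t=48 v=9: DROP (t<60-0); WM=60
i=17 t=61 v=9: → [60,72),[50,62); WM=61
i=18 t=55 v=7: DROP (t<61-0); WM=61
i=19 t=68 v=7: → [60,72); WM=68; [50,62) fires=3
i=20 t=70 v=1: → [70,82),[60,72); WM=68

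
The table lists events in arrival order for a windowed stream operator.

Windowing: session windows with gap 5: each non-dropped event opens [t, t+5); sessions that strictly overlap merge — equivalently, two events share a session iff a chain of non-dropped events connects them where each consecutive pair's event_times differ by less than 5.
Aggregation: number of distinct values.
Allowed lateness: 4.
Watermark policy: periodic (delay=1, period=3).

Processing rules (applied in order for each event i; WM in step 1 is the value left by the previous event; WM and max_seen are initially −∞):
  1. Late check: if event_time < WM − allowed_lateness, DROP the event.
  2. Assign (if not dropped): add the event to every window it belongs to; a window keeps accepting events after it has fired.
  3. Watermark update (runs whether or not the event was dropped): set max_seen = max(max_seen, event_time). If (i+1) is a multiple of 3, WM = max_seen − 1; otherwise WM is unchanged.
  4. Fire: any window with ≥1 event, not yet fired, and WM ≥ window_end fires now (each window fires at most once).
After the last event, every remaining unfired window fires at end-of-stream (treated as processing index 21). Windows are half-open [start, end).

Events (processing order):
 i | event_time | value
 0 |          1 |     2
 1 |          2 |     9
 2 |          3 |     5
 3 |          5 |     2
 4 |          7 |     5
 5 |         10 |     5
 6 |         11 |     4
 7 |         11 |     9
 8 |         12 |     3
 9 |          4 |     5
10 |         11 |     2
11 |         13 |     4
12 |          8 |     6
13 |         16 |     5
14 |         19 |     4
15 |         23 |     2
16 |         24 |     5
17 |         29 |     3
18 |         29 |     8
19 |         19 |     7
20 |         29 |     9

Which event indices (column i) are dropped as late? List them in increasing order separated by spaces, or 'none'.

i=0 t=1 v=2: → [1,6); WM=−∞
i=1 t=2 v=9: → [1,7); WM=−∞
i=2 t=3 v=5: → [1,8); WM=2
i=3 t=5 v=2: → [1,10); WM=2
i=4 t=7 v=5: → [1,12); WM=2
i=5 t=10 v=5: → [1,15); WM=9
i=6 t=11 v=4: → [1,16); WM=9
i=7 t=11 v=9: → [1,16); WM=9
i=8 t=12 v=3: → [1,17); WM=11
i=9 t=4 v=5: DROP (t<11-4); WM=11
i=10 t=11 v=2: → [1,17); WM=11
i=11 t=13 v=4: → [1,18); WM=12
i=12 t=8 v=6: → [1,18); WM=12
i=13 t=16 v=5: → [1,21); WM=12
i=14 t=19 v=4: → [1,24); WM=18
i=15 t=23 v=2: → [1,28); WM=18
i=16 t=24 v=5: → [1,29); WM=18
i=17 t=29 v=3: → [29,34); WM=28
i=18 t=29 v=8: → [29,34); WM=28
i=19 t=19 v=7: DROP (t<28-4); WM=28
i=20 t=29 v=9: → [29,34); WM=28

9 19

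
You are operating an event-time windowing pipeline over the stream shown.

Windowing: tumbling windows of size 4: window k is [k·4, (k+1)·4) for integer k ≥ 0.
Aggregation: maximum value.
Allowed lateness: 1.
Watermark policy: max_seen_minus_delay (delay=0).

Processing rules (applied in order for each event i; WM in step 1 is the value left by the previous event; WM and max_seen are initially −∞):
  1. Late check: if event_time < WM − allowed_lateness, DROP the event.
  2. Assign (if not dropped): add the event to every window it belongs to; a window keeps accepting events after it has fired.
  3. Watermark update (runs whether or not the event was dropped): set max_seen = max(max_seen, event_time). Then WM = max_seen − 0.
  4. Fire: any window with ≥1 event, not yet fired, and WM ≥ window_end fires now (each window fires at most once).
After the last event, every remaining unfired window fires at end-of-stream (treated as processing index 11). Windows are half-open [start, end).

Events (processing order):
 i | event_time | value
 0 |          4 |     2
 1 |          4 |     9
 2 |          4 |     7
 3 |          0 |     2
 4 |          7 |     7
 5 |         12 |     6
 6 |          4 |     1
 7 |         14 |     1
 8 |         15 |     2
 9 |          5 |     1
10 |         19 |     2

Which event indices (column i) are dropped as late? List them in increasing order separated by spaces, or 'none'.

3 6 9

i=0 t=4 v=2: → [4,8); WM=4
i=1 t=4 v=9: → [4,8); WM=4
i=2 t=4 v=7: → [4,8); WM=4
i=3 t=0 v=2: DROP (t<4-1); WM=4
i=4 t=7 v=7: → [4,8); WM=7
i=5 t=12 v=6: → [12,16); WM=12; [4,8) fires=9
i=6 t=4 v=1: DROP (t<12-1); WM=12
i=7 t=14 v=1: → [12,16); WM=14
i=8 t=15 v=2: → [12,16); WM=15
i=9 t=5 v=1: DROP (t<15-1); WM=15
i=10 t=19 v=2: → [16,20); WM=19; [12,16) fires=6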